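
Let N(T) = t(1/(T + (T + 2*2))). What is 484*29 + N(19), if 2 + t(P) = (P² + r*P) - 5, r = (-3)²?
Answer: 24747535/1764 ≈ 14029.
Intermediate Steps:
r = 9
t(P) = -7 + P² + 9*P (t(P) = -2 + ((P² + 9*P) - 5) = -2 + (-5 + P² + 9*P) = -7 + P² + 9*P)
N(T) = -7 + (4 + 2*T)⁻² + 9/(4 + 2*T) (N(T) = -7 + (1/(T + (T + 2*2)))² + 9/(T + (T + 2*2)) = -7 + (1/(T + (T + 4)))² + 9/(T + (T + 4)) = -7 + (1/(T + (4 + T)))² + 9/(T + (4 + T)) = -7 + (1/(4 + 2*T))² + 9/(4 + 2*T) = -7 + (4 + 2*T)⁻² + 9/(4 + 2*T))
484*29 + N(19) = 484*29 + (-75 - 94*19 - 28*19²)/(4*(4 + 19² + 4*19)) = 14036 + (-75 - 1786 - 28*361)/(4*(4 + 361 + 76)) = 14036 + (¼)*(-75 - 1786 - 10108)/441 = 14036 + (¼)*(1/441)*(-11969) = 14036 - 11969/1764 = 24747535/1764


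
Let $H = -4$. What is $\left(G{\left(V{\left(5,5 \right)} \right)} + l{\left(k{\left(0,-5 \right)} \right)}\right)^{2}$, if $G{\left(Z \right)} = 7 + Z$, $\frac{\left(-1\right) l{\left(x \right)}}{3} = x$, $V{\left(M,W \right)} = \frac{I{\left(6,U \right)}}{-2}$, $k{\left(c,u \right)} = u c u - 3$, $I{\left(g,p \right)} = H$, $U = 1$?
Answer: $324$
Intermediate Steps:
$I{\left(g,p \right)} = -4$
$k{\left(c,u \right)} = -3 + c u^{2}$ ($k{\left(c,u \right)} = c u u - 3 = c u^{2} - 3 = -3 + c u^{2}$)
$V{\left(M,W \right)} = 2$ ($V{\left(M,W \right)} = - \frac{4}{-2} = \left(-4\right) \left(- \frac{1}{2}\right) = 2$)
$l{\left(x \right)} = - 3 x$
$\left(G{\left(V{\left(5,5 \right)} \right)} + l{\left(k{\left(0,-5 \right)} \right)}\right)^{2} = \left(\left(7 + 2\right) - 3 \left(-3 + 0 \left(-5\right)^{2}\right)\right)^{2} = \left(9 - 3 \left(-3 + 0 \cdot 25\right)\right)^{2} = \left(9 - 3 \left(-3 + 0\right)\right)^{2} = \left(9 - -9\right)^{2} = \left(9 + 9\right)^{2} = 18^{2} = 324$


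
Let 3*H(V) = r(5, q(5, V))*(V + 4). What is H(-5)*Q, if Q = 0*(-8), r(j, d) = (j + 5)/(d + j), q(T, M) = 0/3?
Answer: 0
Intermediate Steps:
q(T, M) = 0 (q(T, M) = 0*(⅓) = 0)
r(j, d) = (5 + j)/(d + j)
Q = 0
H(V) = 8/3 + 2*V/3 (H(V) = (((5 + 5)/(0 + 5))*(V + 4))/3 = ((10/5)*(4 + V))/3 = (((⅕)*10)*(4 + V))/3 = (2*(4 + V))/3 = (8 + 2*V)/3 = 8/3 + 2*V/3)
H(-5)*Q = (8/3 + (⅔)*(-5))*0 = (8/3 - 10/3)*0 = -⅔*0 = 0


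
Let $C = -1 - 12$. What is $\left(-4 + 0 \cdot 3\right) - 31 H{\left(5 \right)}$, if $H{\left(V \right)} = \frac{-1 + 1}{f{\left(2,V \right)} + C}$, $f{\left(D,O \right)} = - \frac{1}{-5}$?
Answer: $-4$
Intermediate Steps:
$C = -13$ ($C = -1 - 12 = -13$)
$f{\left(D,O \right)} = \frac{1}{5}$ ($f{\left(D,O \right)} = \left(-1\right) \left(- \frac{1}{5}\right) = \frac{1}{5}$)
$H{\left(V \right)} = 0$ ($H{\left(V \right)} = \frac{-1 + 1}{\frac{1}{5} - 13} = \frac{0}{- \frac{64}{5}} = 0 \left(- \frac{5}{64}\right) = 0$)
$\left(-4 + 0 \cdot 3\right) - 31 H{\left(5 \right)} = \left(-4 + 0 \cdot 3\right) - 0 = \left(-4 + 0\right) + 0 = -4 + 0 = -4$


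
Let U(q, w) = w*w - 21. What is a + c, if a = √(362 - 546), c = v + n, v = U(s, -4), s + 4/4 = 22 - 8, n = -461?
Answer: -466 + 2*I*√46 ≈ -466.0 + 13.565*I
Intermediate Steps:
s = 13 (s = -1 + (22 - 8) = -1 + 14 = 13)
U(q, w) = -21 + w² (U(q, w) = w² - 21 = -21 + w²)
v = -5 (v = -21 + (-4)² = -21 + 16 = -5)
c = -466 (c = -5 - 461 = -466)
a = 2*I*√46 (a = √(-184) = 2*I*√46 ≈ 13.565*I)
a + c = 2*I*√46 - 466 = -466 + 2*I*√46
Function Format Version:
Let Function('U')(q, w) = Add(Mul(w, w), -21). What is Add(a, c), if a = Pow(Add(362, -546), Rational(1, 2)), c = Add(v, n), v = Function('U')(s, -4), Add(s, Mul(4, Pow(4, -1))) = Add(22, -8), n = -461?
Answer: Add(-466, Mul(2, I, Pow(46, Rational(1, 2)))) ≈ Add(-466.00, Mul(13.565, I))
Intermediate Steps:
s = 13 (s = Add(-1, Add(22, -8)) = Add(-1, 14) = 13)
Function('U')(q, w) = Add(-21, Pow(w, 2)) (Function('U')(q, w) = Add(Pow(w, 2), -21) = Add(-21, Pow(w, 2)))
v = -5 (v = Add(-21, Pow(-4, 2)) = Add(-21, 16) = -5)
c = -466 (c = Add(-5, -461) = -466)
a = Mul(2, I, Pow(46, Rational(1, 2))) (a = Pow(-184, Rational(1, 2)) = Mul(2, I, Pow(46, Rational(1, 2))) ≈ Mul(13.565, I))
Add(a, c) = Add(Mul(2, I, Pow(46, Rational(1, 2))), -466) = Add(-466, Mul(2, I, Pow(46, Rational(1, 2))))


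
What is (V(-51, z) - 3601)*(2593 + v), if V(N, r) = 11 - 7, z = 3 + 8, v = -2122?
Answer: -1694187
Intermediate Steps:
z = 11
V(N, r) = 4
(V(-51, z) - 3601)*(2593 + v) = (4 - 3601)*(2593 - 2122) = -3597*471 = -1694187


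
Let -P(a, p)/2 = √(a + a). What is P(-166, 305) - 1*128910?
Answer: -128910 - 4*I*√83 ≈ -1.2891e+5 - 36.442*I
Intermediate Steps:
P(a, p) = -2*√2*√a (P(a, p) = -2*√(a + a) = -2*√2*√a)
P(-166, 305) - 1*128910 = -2*√2*√(-166) - 1*128910 = -2*√2*I*√166 - 128910 = -4*I*√83 - 128910 = -128910 - 4*I*√83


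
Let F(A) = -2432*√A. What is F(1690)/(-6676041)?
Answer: 31616*√10/6676041 ≈ 0.014976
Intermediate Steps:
F(1690)/(-6676041) = -31616*√10/(-6676041) = -31616*√10*(-1/6676041) = 31616*√10/6676041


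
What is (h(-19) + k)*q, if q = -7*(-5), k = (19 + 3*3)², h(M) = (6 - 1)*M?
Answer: 24115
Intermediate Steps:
h(M) = 5*M
k = 784 (k = (19 + 9)² = 28² = 784)
q = 35
(h(-19) + k)*q = (5*(-19) + 784)*35 = (-95 + 784)*35 = 689*35 = 24115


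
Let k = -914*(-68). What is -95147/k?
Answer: -95147/62152 ≈ -1.5309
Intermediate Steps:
k = 62152
-95147/k = -95147/62152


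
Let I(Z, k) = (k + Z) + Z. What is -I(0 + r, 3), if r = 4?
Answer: -11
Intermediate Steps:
I(Z, k) = k + 2*Z (I(Z, k) = (Z + k) + Z = k + 2*Z)
-I(0 + r, 3) = -(3 + 2*(0 + 4)) = -(3 + 2*4) = -(3 + 8) = -1*11 = -11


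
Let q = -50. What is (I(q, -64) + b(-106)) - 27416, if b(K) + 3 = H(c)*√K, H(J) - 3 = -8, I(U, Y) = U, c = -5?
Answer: -27469 - 5*I*√106 ≈ -27469.0 - 51.478*I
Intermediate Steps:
H(J) = -5 (H(J) = 3 - 8 = -5)
b(K) = -3 - 5*√K
(I(q, -64) + b(-106)) - 27416 = (-50 + (-3 - 5*I*√106)) - 27416 = (-53 - 5*I*√106) - 27416 = -27469 - 5*I*√106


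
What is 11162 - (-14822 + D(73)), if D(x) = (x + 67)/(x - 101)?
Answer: 25989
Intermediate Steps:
D(x) = (67 + x)/(-101 + x)
11162 - (-14822 + D(73)) = 11162 - (-14822 + (67 + 73)/(-101 + 73)) = 11162 - (-14822 + 140/(-28)) = 11162 - (-14822 - 1/28*140) = 11162 - (-14822 - 5) = 11162 - 1*(-14827) = 11162 + 14827 = 25989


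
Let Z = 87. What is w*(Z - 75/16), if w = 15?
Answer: 19755/16 ≈ 1234.7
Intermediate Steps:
w*(Z - 75/16) = 15*(87 - 75/16) = 15*(1317/16) = 19755/16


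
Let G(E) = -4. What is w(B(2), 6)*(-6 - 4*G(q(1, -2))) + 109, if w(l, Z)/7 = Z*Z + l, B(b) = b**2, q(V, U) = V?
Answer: 2909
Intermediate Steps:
w(l, Z) = 7*l + 7*Z**2 (w(l, Z) = 7*(Z*Z + l) = 7*(Z**2 + l) = 7*(l + Z**2) = 7*l + 7*Z**2)
w(B(2), 6)*(-6 - 4*G(q(1, -2))) + 109 = (7*2**2 + 7*6**2)*(-6 - 4*(-4)) + 109 = (7*4 + 7*36)*(-6 + 16) + 109 = (28 + 252)*10 + 109 = 280*10 + 109 = 2800 + 109 = 2909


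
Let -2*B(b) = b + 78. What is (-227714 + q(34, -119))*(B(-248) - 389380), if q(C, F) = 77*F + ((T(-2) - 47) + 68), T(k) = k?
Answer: 92207635110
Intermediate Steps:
B(b) = -39 - b/2 (B(b) = -(b + 78)/2 = -(78 + b)/2 = -39 - b/2)
q(C, F) = 19 + 77*F (q(C, F) = 77*F + ((-2 - 47) + 68) = 77*F + (-49 + 68) = 77*F + 19 = 19 + 77*F)
(-227714 + q(34, -119))*(B(-248) - 389380) = (-227714 + (19 + 77*(-119)))*((-39 - 1/2*(-248)) - 389380) = (-227714 + (19 - 9163))*((-39 + 124) - 389380) = (-227714 - 9144)*(85 - 389380) = -236858*(-389295) = 92207635110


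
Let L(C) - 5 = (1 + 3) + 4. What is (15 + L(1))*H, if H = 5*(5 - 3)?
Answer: 280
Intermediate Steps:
H = 10 (H = 5*2 = 10)
L(C) = 13 (L(C) = 5 + ((1 + 3) + 4) = 5 + (4 + 4) = 5 + 8 = 13)
(15 + L(1))*H = (15 + 13)*10 = 28*10 = 280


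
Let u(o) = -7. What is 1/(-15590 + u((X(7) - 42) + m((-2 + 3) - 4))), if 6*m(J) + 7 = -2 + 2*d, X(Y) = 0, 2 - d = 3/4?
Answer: -1/15597 ≈ -6.4115e-5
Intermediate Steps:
d = 5/4 (d = 2 - 3/4 = 5/4 ≈ 1.2500)
m(J) = -13/12 (m(J) = -7/6 + (-2 + 2*(5/4))/6 = -7/6 + (-2 + 5/2)/6 = -7/6 + (1/6)*(1/2) = -7/6 + 1/12 = -13/12)
1/(-15590 + u((X(7) - 42) + m((-2 + 3) - 4))) = 1/(-15590 - 7) = 1/(-15597) = -1/15597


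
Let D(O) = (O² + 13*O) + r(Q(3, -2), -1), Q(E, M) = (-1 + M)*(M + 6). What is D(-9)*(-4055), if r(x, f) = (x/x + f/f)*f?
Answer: 154090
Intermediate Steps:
Q(E, M) = (-1 + M)*(6 + M)
r(x, f) = 2*f (r(x, f) = (1 + 1)*f = 2*f)
D(O) = -2 + O² + 13*O (D(O) = (O² + 13*O) + 2*(-1) = (O² + 13*O) - 2 = -2 + O² + 13*O)
D(-9)*(-4055) = (-2 + (-9)² + 13*(-9))*(-4055) = (-2 + 81 - 117)*(-4055) = -38*(-4055) = 154090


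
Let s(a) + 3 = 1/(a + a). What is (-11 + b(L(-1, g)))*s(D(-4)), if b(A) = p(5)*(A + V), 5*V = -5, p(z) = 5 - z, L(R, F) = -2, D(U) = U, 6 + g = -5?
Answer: 275/8 ≈ 34.375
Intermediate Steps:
g = -11 (g = -6 - 5 = -11)
s(a) = -3 + 1/(2*a) (s(a) = -3 + 1/(a + a) = -3 + 1/(2*a))
V = -1 (V = (1/5)*(-5) = -1)
b(A) = 0 (b(A) = (5 - 1*5)*(A - 1) = (5 - 5)*(-1 + A) = 0*(-1 + A) = 0)
(-11 + b(L(-1, g)))*s(D(-4)) = (-11 + 0)*(-3 + (1/2)/(-4)) = -11*(-3 + (1/2)*(-1/4)) = -11*(-3 - 1/8) = -11*(-25/8) = 275/8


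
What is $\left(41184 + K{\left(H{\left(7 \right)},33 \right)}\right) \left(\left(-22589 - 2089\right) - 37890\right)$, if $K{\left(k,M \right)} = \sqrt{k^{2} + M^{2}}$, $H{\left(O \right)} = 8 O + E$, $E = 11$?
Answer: $-2576800512 - 62568 \sqrt{5578} \approx -2.5815 \cdot 10^{9}$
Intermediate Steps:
$H{\left(O \right)} = 11 + 8 O$ ($H{\left(O \right)} = 8 O + 11 = 11 + 8 O$)
$K{\left(k,M \right)} = \sqrt{M^{2} + k^{2}}$
$\left(41184 + K{\left(H{\left(7 \right)},33 \right)}\right) \left(\left(-22589 - 2089\right) - 37890\right) = \left(41184 + \sqrt{33^{2} + \left(11 + 8 \cdot 7\right)^{2}}\right) \left(\left(-22589 - 2089\right) - 37890\right) = \left(41184 + \sqrt{1089 + \left(11 + 56\right)^{2}}\right) \left(-24678 - 37890\right) = \left(41184 + \sqrt{1089 + 67^{2}}\right) \left(-62568\right) = \left(41184 + \sqrt{1089 + 4489}\right) \left(-62568\right) = \left(41184 + \sqrt{5578}\right) \left(-62568\right) = -2576800512 - 62568 \sqrt{5578}$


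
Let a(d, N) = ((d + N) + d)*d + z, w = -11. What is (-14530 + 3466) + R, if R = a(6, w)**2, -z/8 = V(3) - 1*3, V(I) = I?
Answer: -11028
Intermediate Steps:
z = 0 (z = -8*(3 - 1*3) = -8*(3 - 3) = -8*0 = 0)
a(d, N) = d*(N + 2*d) (a(d, N) = ((d + N) + d)*d + 0 = ((N + d) + d)*d + 0 = (N + 2*d)*d + 0 = d*(N + 2*d) + 0 = d*(N + 2*d))
R = 36 (R = (6*(-11 + 2*6))**2 = (6*(-11 + 12))**2 = (6*1)**2 = 6**2 = 36)
(-14530 + 3466) + R = (-14530 + 3466) + 36 = -11064 + 36 = -11028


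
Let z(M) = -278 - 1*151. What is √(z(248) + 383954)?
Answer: 115*√29 ≈ 619.29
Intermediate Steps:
z(M) = -429 (z(M) = -278 - 151 = -429)
√(z(248) + 383954) = √(-429 + 383954) = √383525 = 115*√29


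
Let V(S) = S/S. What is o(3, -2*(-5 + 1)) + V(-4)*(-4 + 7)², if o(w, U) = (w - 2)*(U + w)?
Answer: 20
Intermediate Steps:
V(S) = 1
o(w, U) = (-2 + w)*(U + w)
o(3, -2*(-5 + 1)) + V(-4)*(-4 + 7)² = (3² - (-4)*(-5 + 1) - 2*3 - 2*(-5 + 1)*3) + 1*(-4 + 7)² = (9 - (-4)*(-4) - 6 - 2*(-4)*3) + 1*3² = (9 - 2*8 - 6 + 8*3) + 1*9 = (9 - 16 - 6 + 24) + 9 = 11 + 9 = 20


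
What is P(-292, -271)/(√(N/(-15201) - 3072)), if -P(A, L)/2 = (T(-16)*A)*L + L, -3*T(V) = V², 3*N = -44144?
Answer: -60775815*I*√595091/192374 ≈ -2.4371e+5*I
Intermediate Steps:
N = -44144/3 (N = (⅓)*(-44144) = -44144/3 ≈ -14715.)
T(V) = -V²/3
P(A, L) = -2*L + 512*A*L/3 (P(A, L) = -2*(((-⅓*(-16)²)*A)*L + L) = -2*(((-⅓*256)*A)*L + L) = -2*((-256*A/3)*L + L) = -2*(-256*A*L/3 + L) = -2*(L - 256*A*L/3) = -2*L + 512*A*L/3)
P(-292, -271)/(√(N/(-15201) - 3072)) = ((⅔)*(-271)*(-3 + 256*(-292)))/(√(-44144/3/(-15201) - 3072)) = ((⅔)*(-271)*(-3 - 74752))/(√(-44144/3*(-1/15201) - 3072)) = ((⅔)*(-271)*(-74755))/(√(44144/45603 - 3072)) = 40517210/(3*(√(-140048272/45603))) = 40517210/(3*((364*I*√595091/5067))) = 40517210*(-9*I*√595091/384748)/3 = -60775815*I*√595091/192374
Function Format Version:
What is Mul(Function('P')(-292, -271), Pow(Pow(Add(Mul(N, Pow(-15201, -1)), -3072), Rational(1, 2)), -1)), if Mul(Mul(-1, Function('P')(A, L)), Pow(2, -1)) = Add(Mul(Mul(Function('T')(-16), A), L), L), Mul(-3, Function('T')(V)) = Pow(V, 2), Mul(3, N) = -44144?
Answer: Mul(Rational(-60775815, 192374), I, Pow(595091, Rational(1, 2))) ≈ Mul(-2.4371e+5, I)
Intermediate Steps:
N = Rational(-44144, 3) (N = Mul(Rational(1, 3), -44144) = Rational(-44144, 3) ≈ -14715.)
Function('T')(V) = Mul(Rational(-1, 3), Pow(V, 2))
Function('P')(A, L) = Add(Mul(-2, L), Mul(Rational(512, 3), A, L)) (Function('P')(A, L) = Mul(-2, Add(Mul(Mul(Mul(Rational(-1, 3), Pow(-16, 2)), A), L), L)) = Mul(-2, Add(Mul(Mul(Mul(Rational(-1, 3), 256), A), L), L)) = Mul(-2, Add(Mul(Mul(Rational(-256, 3), A), L), L)) = Mul(-2, Add(Mul(Rational(-256, 3), A, L), L)) = Mul(-2, Add(L, Mul(Rational(-256, 3), A, L))) = Add(Mul(-2, L), Mul(Rational(512, 3), A, L)))
Mul(Function('P')(-292, -271), Pow(Pow(Add(Mul(N, Pow(-15201, -1)), -3072), Rational(1, 2)), -1)) = Mul(Mul(Rational(2, 3), -271, Add(-3, Mul(256, -292))), Pow(Pow(Add(Mul(Rational(-44144, 3), Pow(-15201, -1)), -3072), Rational(1, 2)), -1)) = Mul(Mul(Rational(2, 3), -271, Add(-3, -74752)), Pow(Pow(Add(Mul(Rational(-44144, 3), Rational(-1, 15201)), -3072), Rational(1, 2)), -1)) = Mul(Mul(Rational(2, 3), -271, -74755), Pow(Pow(Add(Rational(44144, 45603), -3072), Rational(1, 2)), -1)) = Mul(Rational(40517210, 3), Pow(Pow(Rational(-140048272, 45603), Rational(1, 2)), -1)) = Mul(Rational(40517210, 3), Pow(Mul(Rational(364, 5067), I, Pow(595091, Rational(1, 2))), -1)) = Mul(Rational(40517210, 3), Mul(Rational(-9, 384748), I, Pow(595091, Rational(1, 2)))) = Mul(Rational(-60775815, 192374), I, Pow(595091, Rational(1, 2)))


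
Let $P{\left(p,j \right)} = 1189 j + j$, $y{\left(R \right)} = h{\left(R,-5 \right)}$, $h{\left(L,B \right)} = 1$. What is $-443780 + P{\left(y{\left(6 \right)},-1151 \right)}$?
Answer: $-1813470$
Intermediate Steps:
$y{\left(R \right)} = 1$
$P{\left(p,j \right)} = 1190 j$
$-443780 + P{\left(y{\left(6 \right)},-1151 \right)} = -443780 + 1190 \left(-1151\right) = -443780 - 1369690 = -1813470$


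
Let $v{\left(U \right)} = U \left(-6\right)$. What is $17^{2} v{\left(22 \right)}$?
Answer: $-38148$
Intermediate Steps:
$v{\left(U \right)} = - 6 U$
$17^{2} v{\left(22 \right)} = 17^{2} \left(\left(-6\right) 22\right) = 289 \left(-132\right) = -38148$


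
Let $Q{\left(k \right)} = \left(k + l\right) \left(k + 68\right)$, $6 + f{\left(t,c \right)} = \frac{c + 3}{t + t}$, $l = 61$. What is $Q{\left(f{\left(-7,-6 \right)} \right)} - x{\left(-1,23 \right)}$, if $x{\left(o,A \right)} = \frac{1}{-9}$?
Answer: $\frac{6059743}{1764} \approx 3435.2$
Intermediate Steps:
$x{\left(o,A \right)} = - \frac{1}{9}$
$f{\left(t,c \right)} = -6 + \frac{3 + c}{2 t}$ ($f{\left(t,c \right)} = -6 + \frac{c + 3}{t + t} = -6 + \frac{3 + c}{2 t}$)
$Q{\left(k \right)} = \left(61 + k\right) \left(68 + k\right)$ ($Q{\left(k \right)} = \left(k + 61\right) \left(k + 68\right) = \left(61 + k\right) \left(68 + k\right)$)
$Q{\left(f{\left(-7,-6 \right)} \right)} - x{\left(-1,23 \right)} = \left(4148 + \left(\frac{3 - 6 - -84}{2 \left(-7\right)}\right)^{2} + 129 \frac{3 - 6 - -84}{2 \left(-7\right)}\right) - - \frac{1}{9} = \left(4148 + \left(\frac{1}{2} \left(- \frac{1}{7}\right) \left(3 - 6 + 84\right)\right)^{2} + 129 \cdot \frac{1}{2} \left(- \frac{1}{7}\right) \left(3 - 6 + 84\right)\right) + \frac{1}{9} = \left(4148 + \left(\frac{1}{2} \left(- \frac{1}{7}\right) 81\right)^{2} + 129 \cdot \frac{1}{2} \left(- \frac{1}{7}\right) 81\right) + \frac{1}{9} = \left(4148 + \left(- \frac{81}{14}\right)^{2} + 129 \left(- \frac{81}{14}\right)\right) + \frac{1}{9} = \left(4148 + \frac{6561}{196} - \frac{10449}{14}\right) + \frac{1}{9} = \frac{673283}{196} + \frac{1}{9} = \frac{6059743}{1764}$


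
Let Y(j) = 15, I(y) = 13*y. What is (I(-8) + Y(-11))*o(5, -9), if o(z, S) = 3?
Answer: -267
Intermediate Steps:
(I(-8) + Y(-11))*o(5, -9) = (13*(-8) + 15)*3 = (-104 + 15)*3 = -89*3 = -267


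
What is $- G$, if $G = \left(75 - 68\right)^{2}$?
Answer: $-49$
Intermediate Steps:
$G = 49$ ($G = 7^{2} = 49$)
$- G = \left(-1\right) 49 = -49$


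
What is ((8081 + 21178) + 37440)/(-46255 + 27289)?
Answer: -22233/6322 ≈ -3.5168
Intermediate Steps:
((8081 + 21178) + 37440)/(-46255 + 27289) = (29259 + 37440)/(-18966) = 66699*(-1/18966) = -22233/6322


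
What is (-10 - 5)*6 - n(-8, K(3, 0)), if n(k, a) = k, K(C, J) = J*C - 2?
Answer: -82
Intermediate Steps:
K(C, J) = -2 + C*J (K(C, J) = C*J - 2 = -2 + C*J)
(-10 - 5)*6 - n(-8, K(3, 0)) = (-10 - 5)*6 - 1*(-8) = -15*6 + 8 = -90 + 8 = -82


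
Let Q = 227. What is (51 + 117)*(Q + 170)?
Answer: 66696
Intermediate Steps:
(51 + 117)*(Q + 170) = (51 + 117)*(227 + 170) = 168*397 = 66696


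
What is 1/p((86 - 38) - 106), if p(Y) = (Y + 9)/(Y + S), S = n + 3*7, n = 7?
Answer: 30/49 ≈ 0.61224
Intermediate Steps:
S = 28 (S = 7 + 3*7 = 7 + 21 = 28)
p(Y) = (9 + Y)/(28 + Y) (p(Y) = (Y + 9)/(Y + 28) = (9 + Y)/(28 + Y))
1/p((86 - 38) - 106) = 1/((9 + ((86 - 38) - 106))/(28 + ((86 - 38) - 106))) = 1/((9 + (48 - 106))/(28 + (48 - 106))) = 1/((9 - 58)/(28 - 58)) = 1/(-49/(-30)) = 1/(-1/30*(-49)) = 1/(49/30) = 30/49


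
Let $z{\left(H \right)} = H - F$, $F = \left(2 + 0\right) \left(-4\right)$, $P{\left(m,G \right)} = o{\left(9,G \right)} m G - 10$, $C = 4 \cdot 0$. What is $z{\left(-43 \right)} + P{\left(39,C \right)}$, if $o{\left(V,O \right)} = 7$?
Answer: $-45$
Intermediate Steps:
$C = 0$
$P{\left(m,G \right)} = -10 + 7 G m$ ($P{\left(m,G \right)} = 7 m G - 10 = 7 G m - 10 = -10 + 7 G m$)
$F = -8$ ($F = 2 \left(-4\right) = -8$)
$z{\left(H \right)} = 8 + H$ ($z{\left(H \right)} = H - -8 = H + 8 = 8 + H$)
$z{\left(-43 \right)} + P{\left(39,C \right)} = \left(8 - 43\right) - \left(10 + 0 \cdot 39\right) = -35 + \left(-10 + 0\right) = -35 - 10 = -45$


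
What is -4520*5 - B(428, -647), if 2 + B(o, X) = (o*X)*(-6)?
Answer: -1684094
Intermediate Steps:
B(o, X) = -2 - 6*X*o (B(o, X) = -2 + (o*X)*(-6) = -2 + (X*o)*(-6) = -2 - 6*X*o)
-4520*5 - B(428, -647) = -4520*5 - (-2 - 6*(-647)*428) = -22600 - (-2 + 1661496) = -22600 - 1*1661494 = -22600 - 1661494 = -1684094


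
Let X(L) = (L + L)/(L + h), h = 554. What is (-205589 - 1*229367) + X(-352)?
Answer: -43930908/101 ≈ -4.3496e+5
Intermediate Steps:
X(L) = 2*L/(554 + L) (X(L) = (L + L)/(L + 554) = (2*L)/(554 + L) = 2*L/(554 + L))
(-205589 - 1*229367) + X(-352) = (-205589 - 1*229367) + 2*(-352)/(554 - 352) = (-205589 - 229367) + 2*(-352)/202 = -434956 + 2*(-352)*(1/202) = -434956 - 352/101 = -43930908/101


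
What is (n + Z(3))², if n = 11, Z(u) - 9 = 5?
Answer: 625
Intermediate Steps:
Z(u) = 14 (Z(u) = 9 + 5 = 14)
(n + Z(3))² = (11 + 14)² = 25² = 625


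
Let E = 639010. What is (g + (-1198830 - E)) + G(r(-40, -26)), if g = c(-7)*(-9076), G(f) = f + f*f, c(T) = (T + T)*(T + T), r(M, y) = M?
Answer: -3615176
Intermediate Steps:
c(T) = 4*T² (c(T) = (2*T)*(2*T) = 4*T²)
G(f) = f + f²
g = -1778896 (g = (4*(-7)²)*(-9076) = (4*49)*(-9076) = 196*(-9076) = -1778896)
(g + (-1198830 - E)) + G(r(-40, -26)) = (-1778896 + (-1198830 - 1*639010)) - 40*(1 - 40) = (-1778896 + (-1198830 - 639010)) - 40*(-39) = (-1778896 - 1837840) + 1560 = -3616736 + 1560 = -3615176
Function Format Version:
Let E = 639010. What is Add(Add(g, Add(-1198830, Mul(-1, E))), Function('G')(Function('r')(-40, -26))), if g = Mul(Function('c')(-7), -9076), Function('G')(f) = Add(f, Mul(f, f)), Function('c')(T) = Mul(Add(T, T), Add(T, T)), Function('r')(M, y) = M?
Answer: -3615176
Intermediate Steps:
Function('c')(T) = Mul(4, Pow(T, 2)) (Function('c')(T) = Mul(Mul(2, T), Mul(2, T)) = Mul(4, Pow(T, 2)))
Function('G')(f) = Add(f, Pow(f, 2))
g = -1778896 (g = Mul(Mul(4, Pow(-7, 2)), -9076) = Mul(Mul(4, 49), -9076) = Mul(196, -9076) = -1778896)
Add(Add(g, Add(-1198830, Mul(-1, E))), Function('G')(Function('r')(-40, -26))) = Add(Add(-1778896, Add(-1198830, Mul(-1, 639010))), Mul(-40, Add(1, -40))) = Add(Add(-1778896, Add(-1198830, -639010)), Mul(-40, -39)) = Add(Add(-1778896, -1837840), 1560) = Add(-3616736, 1560) = -3615176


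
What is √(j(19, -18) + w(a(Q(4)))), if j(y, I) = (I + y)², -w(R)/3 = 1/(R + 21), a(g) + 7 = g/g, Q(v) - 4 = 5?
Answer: 2*√5/5 ≈ 0.89443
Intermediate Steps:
Q(v) = 9 (Q(v) = 4 + 5 = 9)
a(g) = -6 (a(g) = -7 + g/g = -7 + 1 = -6)
w(R) = -3/(21 + R) (w(R) = -3/(R + 21) = -3/(21 + R))
√(j(19, -18) + w(a(Q(4)))) = √((-18 + 19)² - 3/(21 - 6)) = √(1² - 3/15) = √(1 - 3*1/15) = √(1 - ⅕) = √(⅘) = 2*√5/5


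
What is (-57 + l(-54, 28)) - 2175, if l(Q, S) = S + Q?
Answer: -2258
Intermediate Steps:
l(Q, S) = Q + S
(-57 + l(-54, 28)) - 2175 = (-57 + (-54 + 28)) - 2175 = (-57 - 26) - 2175 = -83 - 2175 = -2258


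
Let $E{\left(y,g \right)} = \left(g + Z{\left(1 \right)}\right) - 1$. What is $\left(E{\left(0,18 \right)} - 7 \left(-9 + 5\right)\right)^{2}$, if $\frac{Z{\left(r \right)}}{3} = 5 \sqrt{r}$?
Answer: $3600$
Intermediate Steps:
$Z{\left(r \right)} = 15 \sqrt{r}$ ($Z{\left(r \right)} = 3 \cdot 5 \sqrt{r} = 15 \sqrt{r}$)
$E{\left(y,g \right)} = 14 + g$ ($E{\left(y,g \right)} = \left(g + 15 \sqrt{1}\right) - 1 = \left(g + 15 \cdot 1\right) - 1 = \left(g + 15\right) - 1 = \left(15 + g\right) - 1 = 14 + g$)
$\left(E{\left(0,18 \right)} - 7 \left(-9 + 5\right)\right)^{2} = \left(\left(14 + 18\right) - 7 \left(-9 + 5\right)\right)^{2} = \left(32 - -28\right)^{2} = \left(32 + 28\right)^{2} = 60^{2} = 3600$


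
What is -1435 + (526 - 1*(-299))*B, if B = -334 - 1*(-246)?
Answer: -74035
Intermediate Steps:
B = -88 (B = -334 + 246 = -88)
-1435 + (526 - 1*(-299))*B = -1435 + (526 - 1*(-299))*(-88) = -1435 + (526 + 299)*(-88) = -1435 + 825*(-88) = -1435 - 72600 = -74035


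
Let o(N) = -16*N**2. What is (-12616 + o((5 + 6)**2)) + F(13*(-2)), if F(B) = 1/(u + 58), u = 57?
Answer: -28390279/115 ≈ -2.4687e+5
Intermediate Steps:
F(B) = 1/115 (F(B) = 1/(57 + 58) = 1/115)
(-12616 + o((5 + 6)**2)) + F(13*(-2)) = (-12616 - 16*(5 + 6)**4) + 1/115 = (-12616 - 16*(11**2)**2) + 1/115 = (-12616 - 16*121**2) + 1/115 = (-12616 - 16*14641) + 1/115 = (-12616 - 234256) + 1/115 = -246872 + 1/115 = -28390279/115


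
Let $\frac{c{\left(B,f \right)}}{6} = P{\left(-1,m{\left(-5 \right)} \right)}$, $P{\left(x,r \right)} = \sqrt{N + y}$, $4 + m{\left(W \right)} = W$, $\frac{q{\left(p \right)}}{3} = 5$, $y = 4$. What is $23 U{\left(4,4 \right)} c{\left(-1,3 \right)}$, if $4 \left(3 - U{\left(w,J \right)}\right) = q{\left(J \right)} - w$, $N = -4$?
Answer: $0$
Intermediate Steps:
$q{\left(p \right)} = 15$ ($q{\left(p \right)} = 3 \cdot 5 = 15$)
$U{\left(w,J \right)} = - \frac{3}{4} + \frac{w}{4}$ ($U{\left(w,J \right)} = 3 - \frac{15 - w}{4} = 3 + \left(- \frac{15}{4} + \frac{w}{4}\right) = - \frac{3}{4} + \frac{w}{4}$)
$m{\left(W \right)} = -4 + W$
$P{\left(x,r \right)} = 0$ ($P{\left(x,r \right)} = \sqrt{-4 + 4} = \sqrt{0} = 0$)
$c{\left(B,f \right)} = 0$ ($c{\left(B,f \right)} = 6 \cdot 0 = 0$)
$23 U{\left(4,4 \right)} c{\left(-1,3 \right)} = 23 \left(- \frac{3}{4} + \frac{1}{4} \cdot 4\right) 0 = 23 \left(- \frac{3}{4} + 1\right) 0 = 23 \cdot \frac{1}{4} \cdot 0 = \frac{23}{4} \cdot 0 = 0$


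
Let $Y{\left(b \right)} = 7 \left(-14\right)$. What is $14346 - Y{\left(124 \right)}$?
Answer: $14444$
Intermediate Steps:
$Y{\left(b \right)} = -98$
$14346 - Y{\left(124 \right)} = 14346 - -98 = 14346 + 98 = 14444$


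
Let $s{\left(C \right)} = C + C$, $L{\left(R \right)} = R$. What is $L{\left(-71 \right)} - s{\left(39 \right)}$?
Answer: $-149$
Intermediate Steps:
$s{\left(C \right)} = 2 C$
$L{\left(-71 \right)} - s{\left(39 \right)} = -71 - 2 \cdot 39 = -71 - 78 = -149$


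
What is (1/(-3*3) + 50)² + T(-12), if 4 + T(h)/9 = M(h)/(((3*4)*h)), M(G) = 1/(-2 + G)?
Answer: 44505521/18144 ≈ 2452.9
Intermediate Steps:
T(h) = -36 + 3/(4*h*(-2 + h)) (T(h) = -36 + 9*(1/((-2 + h)*(((3*4)*h)))) = -36 + 9*(1/((-2 + h)*((12*h)))) = -36 + 9*((1/(12*h))/(-2 + h)) = -36 + 9*(1/(12*h*(-2 + h))) = -36 + 3/(4*h*(-2 + h)))
(1/(-3*3) + 50)² + T(-12) = (1/(-3*3) + 50)² + (¾)*(1 - 48*(-12)*(-2 - 12))/(-12*(-2 - 12)) = (1/(-9) + 50)² + (¾)*(-1/12)*(1 - 48*(-12)*(-14))/(-14) = (-⅑ + 50)² + (¾)*(-1/12)*(-1/14)*(1 - 8064) = (449/9)² + (¾)*(-1/12)*(-1/14)*(-8063) = 201601/81 - 8063/224 = 44505521/18144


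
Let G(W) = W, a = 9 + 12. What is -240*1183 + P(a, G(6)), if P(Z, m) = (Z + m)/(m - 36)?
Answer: -2839209/10 ≈ -2.8392e+5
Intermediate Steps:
a = 21
P(Z, m) = (Z + m)/(-36 + m)
-240*1183 + P(a, G(6)) = -240*1183 + (21 + 6)/(-36 + 6) = -283920 + 27/(-30) = -283920 - 1/30*27 = -283920 - 9/10 = -2839209/10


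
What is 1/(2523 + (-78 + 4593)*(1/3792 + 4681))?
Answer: 1264/26717470337 ≈ 4.7310e-8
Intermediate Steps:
1/(2523 + (-78 + 4593)*(1/3792 + 4681)) = 1/(2523 + 4515*(1/3792 + 4681)) = 1/(2523 + 4515*(17750353/3792)) = 1/(2523 + 26714281265/1264) = 1/(26717470337/1264) = 1264/26717470337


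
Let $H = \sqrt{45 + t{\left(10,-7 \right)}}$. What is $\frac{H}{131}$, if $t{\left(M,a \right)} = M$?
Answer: $\frac{\sqrt{55}}{131} \approx 0.056612$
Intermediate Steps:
$H = \sqrt{55}$ ($H = \sqrt{45 + 10} = \sqrt{55} \approx 7.4162$)
$\frac{H}{131} = \frac{\sqrt{55}}{131}$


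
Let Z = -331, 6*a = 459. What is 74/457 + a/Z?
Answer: -20933/302534 ≈ -0.069192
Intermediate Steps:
a = 153/2 (a = (⅙)*459 = 153/2 ≈ 76.500)
74/457 + a/Z = 74/457 + (153/2)/(-331) = 74*(1/457) + (153/2)*(-1/331) = 74/457 - 153/662 = -20933/302534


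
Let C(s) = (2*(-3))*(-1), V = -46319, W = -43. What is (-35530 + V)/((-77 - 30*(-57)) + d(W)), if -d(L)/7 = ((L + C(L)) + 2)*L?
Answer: 81849/8902 ≈ 9.1945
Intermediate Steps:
C(s) = 6 (C(s) = -6*(-1) = 6)
d(L) = -7*L*(8 + L) (d(L) = -7*((L + 6) + 2)*L = -7*((6 + L) + 2)*L = -7*(8 + L)*L = -7*L*(8 + L))
(-35530 + V)/((-77 - 30*(-57)) + d(W)) = (-35530 - 46319)/((-77 - 30*(-57)) - 7*(-43)*(8 - 43)) = -81849/((-77 + 1710) - 7*(-43)*(-35)) = -81849/(1633 - 10535) = -81849/(-8902) = -81849*(-1/8902) = 81849/8902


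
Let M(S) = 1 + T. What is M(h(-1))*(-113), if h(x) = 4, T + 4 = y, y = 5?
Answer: -226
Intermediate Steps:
T = 1 (T = -4 + 5 = 1)
M(S) = 2 (M(S) = 1 + 1 = 2)
M(h(-1))*(-113) = 2*(-113) = -226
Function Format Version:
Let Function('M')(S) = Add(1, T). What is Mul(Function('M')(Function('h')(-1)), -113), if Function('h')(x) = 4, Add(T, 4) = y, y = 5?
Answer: -226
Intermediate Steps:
T = 1 (T = Add(-4, 5) = 1)
Function('M')(S) = 2 (Function('M')(S) = Add(1, 1) = 2)
Mul(Function('M')(Function('h')(-1)), -113) = Mul(2, -113) = -226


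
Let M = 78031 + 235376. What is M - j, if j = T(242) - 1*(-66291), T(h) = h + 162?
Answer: 246712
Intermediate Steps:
T(h) = 162 + h
M = 313407
j = 66695 (j = (162 + 242) - 1*(-66291) = 404 + 66291 = 66695)
M - j = 313407 - 1*66695 = 313407 - 66695 = 246712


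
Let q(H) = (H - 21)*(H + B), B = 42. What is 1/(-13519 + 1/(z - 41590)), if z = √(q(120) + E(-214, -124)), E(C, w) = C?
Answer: -23383980300834/316128030249230057 + 4*√989/316128030249230057 ≈ -7.3970e-5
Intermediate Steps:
q(H) = (-21 + H)*(42 + H) (q(H) = (H - 21)*(H + 42) = (-21 + H)*(42 + H))
z = 4*√989 (z = √((-882 + 120² + 21*120) - 214) = √((-882 + 14400 + 2520) - 214) = √(16038 - 214) = √15824 = 4*√989 ≈ 125.79)
1/(-13519 + 1/(z - 41590)) = 1/(-13519 + 1/(4*√989 - 41590)) = 1/(-13519 + 1/(-41590 + 4*√989))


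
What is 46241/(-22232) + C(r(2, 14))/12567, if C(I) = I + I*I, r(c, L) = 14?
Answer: -192147309/93129848 ≈ -2.0632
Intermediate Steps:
C(I) = I + I**2
46241/(-22232) + C(r(2, 14))/12567 = 46241/(-22232) + (14*(1 + 14))/12567 = 46241*(-1/22232) + (14*15)*(1/12567) = -46241/22232 + 210*(1/12567) = -46241/22232 + 70/4189 = -192147309/93129848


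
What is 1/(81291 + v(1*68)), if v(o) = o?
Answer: 1/81359 ≈ 1.2291e-5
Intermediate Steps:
1/(81291 + v(1*68)) = 1/(81291 + 1*68) = 1/(81291 + 68) = 1/81359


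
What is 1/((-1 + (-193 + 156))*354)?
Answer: -1/13452 ≈ -7.4338e-5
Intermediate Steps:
1/((-1 + (-193 + 156))*354) = 1/((-1 - 37)*354) = 1/(-38*354) = 1/(-13452) = -1/13452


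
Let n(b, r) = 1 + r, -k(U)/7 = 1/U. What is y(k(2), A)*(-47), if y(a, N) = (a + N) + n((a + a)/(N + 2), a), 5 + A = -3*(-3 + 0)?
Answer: 94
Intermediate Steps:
k(U) = -7/U
A = 4 (A = -5 - 3*(-3 + 0) = -5 - 3*(-3) = -5 + 9 = 4)
y(a, N) = 1 + N + 2*a (y(a, N) = (a + N) + (1 + a) = (N + a) + (1 + a) = 1 + N + 2*a)
y(k(2), A)*(-47) = (1 + 4 + 2*(-7/2))*(-47) = (1 + 4 - 7)*(-47) = -2*(-47) = 94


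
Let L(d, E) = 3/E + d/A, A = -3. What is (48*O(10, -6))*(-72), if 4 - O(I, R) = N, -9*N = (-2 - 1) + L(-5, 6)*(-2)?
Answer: -11008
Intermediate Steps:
L(d, E) = 3/E - d/3 (L(d, E) = 3/E + d/(-3) = 3/E + d*(-⅓) = 3/E - d/3)
N = 22/27 (N = -((-2 - 1) + (3/6 - ⅓*(-5))*(-2))/9 = -(-3 + (3*(⅙) + 5/3)*(-2))/9 = -(-3 + (½ + 5/3)*(-2))/9 = -(-3 + (13/6)*(-2))/9 = -(-3 - 13/3)/9 = -⅑*(-22/3) = 22/27 ≈ 0.81481)
O(I, R) = 86/27 (O(I, R) = 4 - 1*22/27 = 4 - 22/27 = 86/27)
(48*O(10, -6))*(-72) = (48*(86/27))*(-72) = (1376/9)*(-72) = -11008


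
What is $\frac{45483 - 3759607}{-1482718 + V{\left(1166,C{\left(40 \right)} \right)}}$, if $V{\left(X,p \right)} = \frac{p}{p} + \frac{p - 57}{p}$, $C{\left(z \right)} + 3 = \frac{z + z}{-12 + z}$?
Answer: $\frac{3714124}{1482317} \approx 2.5056$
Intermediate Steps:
$C{\left(z \right)} = -3 + \frac{2 z}{-12 + z}$ ($C{\left(z \right)} = -3 + \frac{z + z}{-12 + z} = -3 + \frac{2 z}{-12 + z}$)
$V{\left(X,p \right)} = 1 + \frac{-57 + p}{p}$ ($V{\left(X,p \right)} = 1 + \frac{p - 57}{p} = 1 + \frac{-57 + p}{p}$)
$\frac{45483 - 3759607}{-1482718 + V{\left(1166,C{\left(40 \right)} \right)}} = \frac{45483 - 3759607}{-1482718 - \left(-2 + \frac{57}{\frac{1}{-12 + 40} \left(36 - 40\right)}\right)} = - \frac{3714124}{-1482718 - \left(-2 + \frac{57}{\frac{1}{28} \left(36 - 40\right)}\right)} = - \frac{3714124}{-1482718 - \left(-2 + \frac{57}{\frac{1}{28} \left(-4\right)}\right)} = - \frac{3714124}{-1482718 - \left(-2 + \frac{57}{- \frac{1}{7}}\right)} = - \frac{3714124}{-1482718 + \left(2 - -399\right)} = - \frac{3714124}{-1482718 + \left(2 + 399\right)} = - \frac{3714124}{-1482718 + 401} = - \frac{3714124}{-1482317} = \left(-3714124\right) \left(- \frac{1}{1482317}\right) = \frac{3714124}{1482317}$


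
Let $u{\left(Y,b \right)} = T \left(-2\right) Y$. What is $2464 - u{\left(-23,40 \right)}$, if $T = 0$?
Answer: $2464$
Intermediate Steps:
$u{\left(Y,b \right)} = 0$ ($u{\left(Y,b \right)} = 0 \left(-2\right) Y = 0 Y = 0$)
$2464 - u{\left(-23,40 \right)} = 2464 - 0 = 2464 + 0 = 2464$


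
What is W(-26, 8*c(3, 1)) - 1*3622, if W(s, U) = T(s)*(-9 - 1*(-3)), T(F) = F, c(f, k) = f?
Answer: -3466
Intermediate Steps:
W(s, U) = -6*s (W(s, U) = s*(-9 - 1*(-3)) = s*(-9 + 3) = s*(-6) = -6*s)
W(-26, 8*c(3, 1)) - 1*3622 = -6*(-26) - 1*3622 = 156 - 3622 = -3466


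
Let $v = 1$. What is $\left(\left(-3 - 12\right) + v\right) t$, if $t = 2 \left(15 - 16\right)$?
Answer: $28$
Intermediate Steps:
$t = -2$ ($t = 2 \left(-1\right) = -2$)
$\left(\left(-3 - 12\right) + v\right) t = \left(\left(-3 - 12\right) + 1\right) \left(-2\right) = \left(-15 + 1\right) \left(-2\right) = \left(-14\right) \left(-2\right) = 28$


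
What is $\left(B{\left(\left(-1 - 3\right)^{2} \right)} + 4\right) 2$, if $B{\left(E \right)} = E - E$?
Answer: $8$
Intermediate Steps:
$B{\left(E \right)} = 0$
$\left(B{\left(\left(-1 - 3\right)^{2} \right)} + 4\right) 2 = \left(0 + 4\right) 2 = 4 \cdot 2 = 8$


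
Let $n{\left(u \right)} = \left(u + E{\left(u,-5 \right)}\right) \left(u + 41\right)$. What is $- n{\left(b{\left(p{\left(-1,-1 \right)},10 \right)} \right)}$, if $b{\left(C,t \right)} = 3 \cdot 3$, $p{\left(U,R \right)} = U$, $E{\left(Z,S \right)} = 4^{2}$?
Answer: $-1250$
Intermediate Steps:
$E{\left(Z,S \right)} = 16$
$b{\left(C,t \right)} = 9$
$n{\left(u \right)} = \left(16 + u\right) \left(41 + u\right)$ ($n{\left(u \right)} = \left(u + 16\right) \left(u + 41\right) = \left(16 + u\right) \left(41 + u\right)$)
$- n{\left(b{\left(p{\left(-1,-1 \right)},10 \right)} \right)} = - (656 + 9^{2} + 57 \cdot 9) = - (656 + 81 + 513) = \left(-1\right) 1250 = -1250$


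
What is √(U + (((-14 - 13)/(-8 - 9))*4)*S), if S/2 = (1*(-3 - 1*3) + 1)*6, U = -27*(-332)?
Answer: 6*√68901/17 ≈ 92.644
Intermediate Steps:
U = 8964
S = -60 (S = 2*((1*(-3 - 1*3) + 1)*6) = 2*((1*(-3 - 3) + 1)*6) = 2*((1*(-6) + 1)*6) = 2*((-6 + 1)*6) = 2*(-5*6) = 2*(-30) = -60)
√(U + (((-14 - 13)/(-8 - 9))*4)*S) = √(8964 + (((-14 - 13)/(-8 - 9))*4)*(-60)) = √(8964 + (-27/(-17)*4)*(-60)) = √(8964 + (-27*(-1/17)*4)*(-60)) = √(8964 + ((27/17)*4)*(-60)) = √(8964 + (108/17)*(-60)) = √(8964 - 6480/17) = √(145908/17) = 6*√68901/17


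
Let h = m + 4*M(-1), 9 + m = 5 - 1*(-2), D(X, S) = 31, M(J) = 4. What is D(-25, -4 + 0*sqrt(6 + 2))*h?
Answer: 434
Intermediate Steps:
m = -2 (m = -9 + (5 - 1*(-2)) = -9 + (5 + 2) = -9 + 7 = -2)
h = 14 (h = -2 + 4*4 = -2 + 16 = 14)
D(-25, -4 + 0*sqrt(6 + 2))*h = 31*14 = 434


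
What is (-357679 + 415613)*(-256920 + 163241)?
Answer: -5427199186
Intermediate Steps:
(-357679 + 415613)*(-256920 + 163241) = 57934*(-93679) = -5427199186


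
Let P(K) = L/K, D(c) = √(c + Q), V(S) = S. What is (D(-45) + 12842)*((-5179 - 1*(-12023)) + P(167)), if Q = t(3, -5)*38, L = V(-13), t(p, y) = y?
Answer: 14677571270/167 + 1142935*I*√235/167 ≈ 8.789e+7 + 1.0492e+5*I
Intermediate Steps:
L = -13
Q = -190 (Q = -5*38 = -190)
D(c) = √(-190 + c) (D(c) = √(c - 190) = √(-190 + c))
P(K) = -13/K
(D(-45) + 12842)*((-5179 - 1*(-12023)) + P(167)) = (√(-190 - 45) + 12842)*((-5179 - 1*(-12023)) - 13/167) = (√(-235) + 12842)*((-5179 + 12023) - 13*1/167) = (I*√235 + 12842)*(6844 - 13/167) = (12842 + I*√235)*(1142935/167) = 14677571270/167 + 1142935*I*√235/167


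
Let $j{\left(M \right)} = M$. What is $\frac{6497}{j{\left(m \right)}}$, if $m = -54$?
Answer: $- \frac{6497}{54} \approx -120.31$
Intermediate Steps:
$\frac{6497}{j{\left(m \right)}} = \frac{6497}{-54} = 6497 \left(- \frac{1}{54}\right) = - \frac{6497}{54}$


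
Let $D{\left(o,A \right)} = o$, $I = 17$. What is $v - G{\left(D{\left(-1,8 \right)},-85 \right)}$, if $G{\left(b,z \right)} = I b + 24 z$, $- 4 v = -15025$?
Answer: $\frac{23253}{4} \approx 5813.3$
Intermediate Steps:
$v = \frac{15025}{4}$ ($v = \left(- \frac{1}{4}\right) \left(-15025\right) = \frac{15025}{4} \approx 3756.3$)
$G{\left(b,z \right)} = 17 b + 24 z$
$v - G{\left(D{\left(-1,8 \right)},-85 \right)} = \frac{15025}{4} - \left(17 \left(-1\right) + 24 \left(-85\right)\right) = \frac{15025}{4} - \left(-17 - 2040\right) = \frac{15025}{4} - -2057 = \frac{15025}{4} + 2057 = \frac{23253}{4}$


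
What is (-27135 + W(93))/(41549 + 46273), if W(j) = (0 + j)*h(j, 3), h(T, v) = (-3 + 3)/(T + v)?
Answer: -3015/9758 ≈ -0.30898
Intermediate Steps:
h(T, v) = 0 (h(T, v) = 0/(T + v) = 0)
W(j) = 0 (W(j) = (0 + j)*0 = j*0 = 0)
(-27135 + W(93))/(41549 + 46273) = (-27135 + 0)/(41549 + 46273) = -27135/87822 = -27135*1/87822 = -3015/9758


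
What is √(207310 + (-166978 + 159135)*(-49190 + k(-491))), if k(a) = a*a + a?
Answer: I*√1500942890 ≈ 38742.0*I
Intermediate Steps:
k(a) = a + a² (k(a) = a² + a = a + a²)
√(207310 + (-166978 + 159135)*(-49190 + k(-491))) = √(207310 + (-166978 + 159135)*(-49190 - 491*(1 - 491))) = √(207310 - 7843*(-49190 - 491*(-490))) = √(207310 - 7843*(-49190 + 240590)) = √(207310 - 7843*191400) = √(207310 - 1501150200) = √(-1500942890) = I*√1500942890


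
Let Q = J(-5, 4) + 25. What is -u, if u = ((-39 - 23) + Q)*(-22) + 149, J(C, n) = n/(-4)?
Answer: -985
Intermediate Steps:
J(C, n) = -n/4 (J(C, n) = n*(-¼) = -n/4)
Q = 24 (Q = -¼*4 + 25 = -1 + 25 = 24)
u = 985 (u = ((-39 - 23) + 24)*(-22) + 149 = (-62 + 24)*(-22) + 149 = -38*(-22) + 149 = 836 + 149 = 985)
-u = -1*985 = -985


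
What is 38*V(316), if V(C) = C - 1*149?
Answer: 6346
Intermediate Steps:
V(C) = -149 + C (V(C) = C - 149 = -149 + C)
38*V(316) = 38*(-149 + 316) = 38*167 = 6346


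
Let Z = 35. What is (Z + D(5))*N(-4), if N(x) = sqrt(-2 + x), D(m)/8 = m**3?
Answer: 1035*I*sqrt(6) ≈ 2535.2*I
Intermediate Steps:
D(m) = 8*m**3
(Z + D(5))*N(-4) = (35 + 8*5**3)*sqrt(-2 - 4) = (35 + 8*125)*sqrt(-6) = (35 + 1000)*(I*sqrt(6)) = 1035*(I*sqrt(6)) = 1035*I*sqrt(6)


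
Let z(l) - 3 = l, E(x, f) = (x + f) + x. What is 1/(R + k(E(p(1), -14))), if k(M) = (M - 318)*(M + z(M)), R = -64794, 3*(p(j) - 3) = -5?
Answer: -9/524854 ≈ -1.7148e-5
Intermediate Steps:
p(j) = 4/3 (p(j) = 3 + (1/3)*(-5) = 3 - 5/3 = 4/3)
E(x, f) = f + 2*x (E(x, f) = (f + x) + x = f + 2*x)
z(l) = 3 + l
k(M) = (-318 + M)*(3 + 2*M) (k(M) = (M - 318)*(M + (3 + M)) = (-318 + M)*(3 + 2*M))
1/(R + k(E(p(1), -14))) = 1/(-64794 + (-954 - 633*(-14 + 2*(4/3)) + 2*(-14 + 2*(4/3))**2)) = 1/(-64794 + (-954 - 633*(-14 + 8/3) + 2*(-14 + 8/3)**2)) = 1/(-64794 + (-954 - 633*(-34/3) + 2*(-34/3)**2)) = 1/(-64794 + (-954 + 7174 + 2*(1156/9))) = 1/(-64794 + (-954 + 7174 + 2312/9)) = 1/(-64794 + 58292/9) = 1/(-524854/9) = -9/524854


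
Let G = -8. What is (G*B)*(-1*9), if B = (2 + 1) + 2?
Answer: 360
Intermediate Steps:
B = 5 (B = 3 + 2 = 5)
(G*B)*(-1*9) = (-8*5)*(-1*9) = -40*(-9) = 360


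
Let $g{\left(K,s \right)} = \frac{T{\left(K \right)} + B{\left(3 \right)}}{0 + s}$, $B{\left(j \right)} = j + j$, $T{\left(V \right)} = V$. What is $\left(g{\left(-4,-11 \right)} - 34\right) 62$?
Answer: $- \frac{23312}{11} \approx -2119.3$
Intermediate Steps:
$B{\left(j \right)} = 2 j$
$g{\left(K,s \right)} = \frac{6 + K}{s}$ ($g{\left(K,s \right)} = \frac{K + 2 \cdot 3}{0 + s} = \frac{K + 6}{s} = \frac{6 + K}{s}$)
$\left(g{\left(-4,-11 \right)} - 34\right) 62 = \left(\frac{6 - 4}{-11} - 34\right) 62 = \left(\left(- \frac{1}{11}\right) 2 - 34\right) 62 = \left(- \frac{2}{11} - 34\right) 62 = \left(- \frac{376}{11}\right) 62 = - \frac{23312}{11}$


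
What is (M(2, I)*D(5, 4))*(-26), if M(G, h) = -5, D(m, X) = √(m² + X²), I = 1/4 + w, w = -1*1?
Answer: 130*√41 ≈ 832.41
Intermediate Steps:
w = -1
I = -¾ (I = 1/4 - 1 = ¼ - 1 = -¾ ≈ -0.75000)
D(m, X) = √(X² + m²)
(M(2, I)*D(5, 4))*(-26) = -5*√(4² + 5²)*(-26) = -5*√(16 + 25)*(-26) = -5*√41*(-26) = 130*√41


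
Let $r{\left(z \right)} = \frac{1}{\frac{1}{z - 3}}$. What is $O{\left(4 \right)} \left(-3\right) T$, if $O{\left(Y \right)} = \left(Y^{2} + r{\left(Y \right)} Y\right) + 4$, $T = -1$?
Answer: $72$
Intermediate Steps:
$r{\left(z \right)} = -3 + z$ ($r{\left(z \right)} = \frac{1}{\frac{1}{-3 + z}} = -3 + z$)
$O{\left(Y \right)} = 4 + Y^{2} + Y \left(-3 + Y\right)$ ($O{\left(Y \right)} = \left(Y^{2} + \left(-3 + Y\right) Y\right) + 4 = \left(Y^{2} + Y \left(-3 + Y\right)\right) + 4 = 4 + Y^{2} + Y \left(-3 + Y\right)$)
$O{\left(4 \right)} \left(-3\right) T = \left(4 + 4^{2} + 4 \left(-3 + 4\right)\right) \left(-3\right) \left(-1\right) = \left(4 + 16 + 4 \cdot 1\right) \left(-3\right) \left(-1\right) = \left(4 + 16 + 4\right) \left(-3\right) \left(-1\right) = 24 \left(-3\right) \left(-1\right) = \left(-72\right) \left(-1\right) = 72$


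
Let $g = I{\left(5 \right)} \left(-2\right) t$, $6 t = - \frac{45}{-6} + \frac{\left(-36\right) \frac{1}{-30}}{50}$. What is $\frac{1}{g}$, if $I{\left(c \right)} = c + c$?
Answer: $- \frac{25}{627} \approx -0.039872$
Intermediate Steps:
$I{\left(c \right)} = 2 c$
$t = \frac{627}{500}$ ($t = \frac{- \frac{45}{-6} + \frac{\left(-36\right) \frac{1}{-30}}{50}}{6} = \frac{\left(-45\right) \left(- \frac{1}{6}\right) + \left(-36\right) \left(- \frac{1}{30}\right) \frac{1}{50}}{6} = \frac{\frac{15}{2} + \frac{6}{5} \cdot \frac{1}{50}}{6} = \frac{\frac{15}{2} + \frac{3}{125}}{6} = \frac{1}{6} \cdot \frac{1881}{250} = \frac{627}{500} \approx 1.254$)
$g = - \frac{627}{25}$ ($g = 2 \cdot 5 \left(-2\right) \frac{627}{500} = 10 \left(-2\right) \frac{627}{500} = \left(-20\right) \frac{627}{500} = - \frac{627}{25} \approx -25.08$)
$\frac{1}{g} = \frac{1}{- \frac{627}{25}} = - \frac{25}{627}$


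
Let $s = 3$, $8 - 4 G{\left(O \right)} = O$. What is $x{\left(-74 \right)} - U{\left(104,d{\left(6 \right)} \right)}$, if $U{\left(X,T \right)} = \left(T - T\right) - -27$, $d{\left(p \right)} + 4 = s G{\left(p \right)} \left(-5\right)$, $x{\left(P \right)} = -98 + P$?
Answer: $-199$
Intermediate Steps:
$G{\left(O \right)} = 2 - \frac{O}{4}$
$d{\left(p \right)} = -34 + \frac{15 p}{4}$ ($d{\left(p \right)} = -4 + 3 \left(2 - \frac{p}{4}\right) \left(-5\right) = -4 + \left(6 - \frac{3 p}{4}\right) \left(-5\right) = -4 + \left(-30 + \frac{15 p}{4}\right) = -34 + \frac{15 p}{4}$)
$U{\left(X,T \right)} = 27$ ($U{\left(X,T \right)} = 0 + 27 = 27$)
$x{\left(-74 \right)} - U{\left(104,d{\left(6 \right)} \right)} = \left(-98 - 74\right) - 27 = -172 - 27 = -199$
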